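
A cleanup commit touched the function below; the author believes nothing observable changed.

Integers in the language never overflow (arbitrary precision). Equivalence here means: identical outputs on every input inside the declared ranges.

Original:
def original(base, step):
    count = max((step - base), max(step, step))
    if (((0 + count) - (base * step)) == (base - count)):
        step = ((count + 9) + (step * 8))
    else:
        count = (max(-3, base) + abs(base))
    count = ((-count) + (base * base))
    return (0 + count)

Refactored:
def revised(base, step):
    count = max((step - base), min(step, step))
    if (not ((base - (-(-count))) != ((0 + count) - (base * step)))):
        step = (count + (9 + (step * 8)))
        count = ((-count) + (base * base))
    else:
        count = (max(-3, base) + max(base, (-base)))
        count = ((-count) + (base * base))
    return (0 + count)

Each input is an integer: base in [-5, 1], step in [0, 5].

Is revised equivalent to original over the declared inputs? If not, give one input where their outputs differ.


The one real change (`max(step, step)` became `min(step, step)`) has no effect anywhere in the declared ranges.
Spot check at base=-1, step=3 — original: count := 4 | (((0 + count) - (base * step)) == (base - count)): false | count := 0 | count := 1 | result 1. revised: count := 4 | (not ((base - (-(-count))) != ((0 + count) - (base * step)))): false | count := 0 | count := 1 | result 1. Both give 1.
Across all 42 domain points the two functions coincide.
verdict: equivalent


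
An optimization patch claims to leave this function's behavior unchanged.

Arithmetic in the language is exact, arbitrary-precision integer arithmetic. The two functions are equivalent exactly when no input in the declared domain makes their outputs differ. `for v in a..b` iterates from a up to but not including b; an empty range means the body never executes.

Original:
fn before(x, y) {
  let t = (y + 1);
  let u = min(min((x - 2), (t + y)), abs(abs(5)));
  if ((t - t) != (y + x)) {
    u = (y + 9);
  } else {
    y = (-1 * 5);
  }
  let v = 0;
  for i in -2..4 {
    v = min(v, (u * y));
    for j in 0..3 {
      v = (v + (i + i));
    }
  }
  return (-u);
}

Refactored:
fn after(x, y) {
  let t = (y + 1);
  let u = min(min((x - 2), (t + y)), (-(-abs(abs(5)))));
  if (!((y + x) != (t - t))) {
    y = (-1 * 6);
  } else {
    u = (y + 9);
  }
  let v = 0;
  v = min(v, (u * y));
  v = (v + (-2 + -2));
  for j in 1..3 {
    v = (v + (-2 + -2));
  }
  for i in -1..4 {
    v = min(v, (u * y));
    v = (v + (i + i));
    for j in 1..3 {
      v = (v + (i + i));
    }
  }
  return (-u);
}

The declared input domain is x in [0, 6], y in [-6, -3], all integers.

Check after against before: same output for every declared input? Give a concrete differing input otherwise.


The suspicious edit (`5` became `6`) never changes the result for any input inside the declared domain; all 28 inputs agree.
verdict: equivalent


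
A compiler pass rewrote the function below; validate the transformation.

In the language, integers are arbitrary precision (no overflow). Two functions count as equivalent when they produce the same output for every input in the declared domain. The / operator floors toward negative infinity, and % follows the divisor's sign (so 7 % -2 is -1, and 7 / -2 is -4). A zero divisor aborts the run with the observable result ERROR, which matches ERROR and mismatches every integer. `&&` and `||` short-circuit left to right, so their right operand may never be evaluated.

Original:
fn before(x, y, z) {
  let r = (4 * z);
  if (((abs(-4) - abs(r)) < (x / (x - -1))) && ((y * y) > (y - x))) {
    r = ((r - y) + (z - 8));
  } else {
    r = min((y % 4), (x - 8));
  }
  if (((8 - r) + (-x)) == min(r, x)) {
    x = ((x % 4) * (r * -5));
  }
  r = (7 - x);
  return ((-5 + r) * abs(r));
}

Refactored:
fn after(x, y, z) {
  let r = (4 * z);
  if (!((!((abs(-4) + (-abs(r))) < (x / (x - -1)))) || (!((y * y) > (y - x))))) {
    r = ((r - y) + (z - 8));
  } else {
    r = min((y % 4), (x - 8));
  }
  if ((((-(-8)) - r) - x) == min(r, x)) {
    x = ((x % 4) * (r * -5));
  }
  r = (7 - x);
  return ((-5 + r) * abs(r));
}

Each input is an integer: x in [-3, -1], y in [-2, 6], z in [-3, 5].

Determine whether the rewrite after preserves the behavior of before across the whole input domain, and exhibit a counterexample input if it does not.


Differences: boolean connective usage differs — yet all 243 inputs agree.
verdict: equivalent


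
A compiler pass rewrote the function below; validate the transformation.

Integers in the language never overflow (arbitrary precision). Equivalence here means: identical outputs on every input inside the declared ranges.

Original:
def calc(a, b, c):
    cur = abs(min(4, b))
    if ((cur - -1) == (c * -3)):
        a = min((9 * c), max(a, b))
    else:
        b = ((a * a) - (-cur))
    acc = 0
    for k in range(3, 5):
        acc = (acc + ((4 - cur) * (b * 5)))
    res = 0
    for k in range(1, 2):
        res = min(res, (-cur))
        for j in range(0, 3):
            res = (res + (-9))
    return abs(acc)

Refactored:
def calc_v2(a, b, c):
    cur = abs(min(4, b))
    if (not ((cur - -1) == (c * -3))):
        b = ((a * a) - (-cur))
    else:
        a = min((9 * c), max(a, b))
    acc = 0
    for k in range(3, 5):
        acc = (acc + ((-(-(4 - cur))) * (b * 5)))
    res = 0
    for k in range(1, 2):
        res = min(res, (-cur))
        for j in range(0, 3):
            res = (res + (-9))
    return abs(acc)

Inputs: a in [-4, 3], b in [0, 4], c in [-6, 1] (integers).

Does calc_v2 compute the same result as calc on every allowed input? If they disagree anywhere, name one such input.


Equivalent — the differences include boolean connective usage differs, yet no declared input distinguishes the two.
As a probe, take a=-1, b=1, c=0: calc runs cur = 1; ((cur - -1) == (c * -3)) -> false; b = 2; acc = 0; [k=3]; acc = 30; [k=4]; acc = 60; res = 0; [k=1]; res = -1; [j=0]; res = -10; [j=1]; res = -19; [j=2]; res = -28; return 60; calc_v2 runs cur = 1; (not ((cur - -1) == (c * -3))) -> true; b = 2; acc = 0; [k=3]; acc = 30; [k=4]; acc = 60; res = 0; [k=1]; res = -1; [j=0]; res = -10; [j=1]; res = -19; [j=2]; res = -28; return 60; both end at 60.
An exhaustive pass over the 320 declared inputs shows identical outputs.
verdict: equivalent


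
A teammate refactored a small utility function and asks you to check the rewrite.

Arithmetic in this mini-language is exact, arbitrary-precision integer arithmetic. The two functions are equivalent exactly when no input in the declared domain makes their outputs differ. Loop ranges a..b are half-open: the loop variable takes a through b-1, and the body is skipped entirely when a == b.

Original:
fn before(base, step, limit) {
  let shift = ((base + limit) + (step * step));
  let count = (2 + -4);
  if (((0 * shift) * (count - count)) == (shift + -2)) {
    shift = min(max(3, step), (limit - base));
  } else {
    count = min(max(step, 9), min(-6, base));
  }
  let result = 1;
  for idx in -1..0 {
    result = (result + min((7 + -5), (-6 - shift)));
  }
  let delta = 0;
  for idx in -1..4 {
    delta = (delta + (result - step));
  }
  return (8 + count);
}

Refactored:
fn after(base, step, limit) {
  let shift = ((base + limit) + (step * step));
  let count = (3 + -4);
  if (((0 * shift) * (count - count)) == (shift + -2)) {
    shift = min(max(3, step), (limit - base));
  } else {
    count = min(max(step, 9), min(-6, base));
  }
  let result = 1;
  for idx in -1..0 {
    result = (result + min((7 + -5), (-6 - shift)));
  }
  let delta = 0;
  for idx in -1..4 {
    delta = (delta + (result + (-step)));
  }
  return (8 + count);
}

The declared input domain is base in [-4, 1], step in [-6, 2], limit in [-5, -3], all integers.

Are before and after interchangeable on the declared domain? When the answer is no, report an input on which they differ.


These are not equivalent — on base=-4, step=-3, limit=-3 the outputs split (6 vs 7).
before: shift becomes 2; next count becomes -2; next (((0 * shift) * (count - count)) == (shift + -2)) evaluates to true; next shift becomes 1; next result becomes 1; next at idx=-1:; next result becomes -6; next delta becomes 0; next at idx=-1:; next delta becomes -3; next at idx=0:; next delta becomes -6; next at idx=1:; next delta becomes -9; next at idx=2:; next delta becomes -12; next at idx=3:; next delta becomes -15; next final value 6
after: shift becomes 2; next count becomes -1; next (((0 * shift) * (count - count)) == (shift + -2)) evaluates to true; next shift becomes 1; next result becomes 1; next at idx=-1:; next result becomes -6; next delta becomes 0; next at idx=-1:; next delta becomes -3; next at idx=0:; next delta becomes -6; next at idx=1:; next delta becomes -9; next at idx=2:; next delta becomes -12; next at idx=3:; next delta becomes -15; next final value 7
verdict: not equivalent; witness: base=-4, step=-3, limit=-3


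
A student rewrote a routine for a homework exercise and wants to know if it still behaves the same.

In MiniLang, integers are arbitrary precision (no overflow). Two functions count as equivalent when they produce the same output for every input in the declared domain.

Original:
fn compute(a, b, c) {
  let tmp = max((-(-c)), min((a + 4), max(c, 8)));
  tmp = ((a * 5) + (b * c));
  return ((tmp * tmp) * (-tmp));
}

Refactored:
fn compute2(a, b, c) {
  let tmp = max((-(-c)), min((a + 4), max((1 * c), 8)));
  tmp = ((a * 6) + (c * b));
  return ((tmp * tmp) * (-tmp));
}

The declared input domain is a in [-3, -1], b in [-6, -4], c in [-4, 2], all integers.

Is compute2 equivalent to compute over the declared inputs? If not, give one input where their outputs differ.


Not equivalent: a=-3, b=-6, c=-4 separates them (-729 vs -216).
compute: tmp = 1; tmp = 9; return -729
compute2: tmp = 1; tmp = 6; return -216
verdict: not equivalent; witness: a=-3, b=-6, c=-4


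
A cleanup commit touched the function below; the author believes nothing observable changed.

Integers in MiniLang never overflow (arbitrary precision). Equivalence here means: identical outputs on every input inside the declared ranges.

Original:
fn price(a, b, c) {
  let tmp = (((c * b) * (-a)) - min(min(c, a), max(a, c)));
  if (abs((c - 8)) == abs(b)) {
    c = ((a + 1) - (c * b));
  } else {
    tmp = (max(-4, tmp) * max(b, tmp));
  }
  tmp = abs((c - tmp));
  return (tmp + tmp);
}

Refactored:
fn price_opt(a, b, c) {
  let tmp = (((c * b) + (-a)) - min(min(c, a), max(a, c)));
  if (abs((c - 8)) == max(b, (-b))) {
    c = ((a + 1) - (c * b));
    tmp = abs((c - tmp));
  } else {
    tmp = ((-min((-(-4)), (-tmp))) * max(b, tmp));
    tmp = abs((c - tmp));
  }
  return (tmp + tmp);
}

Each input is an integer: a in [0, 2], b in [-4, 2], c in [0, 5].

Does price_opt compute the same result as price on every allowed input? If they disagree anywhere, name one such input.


Run the pair on a=0, b=-4, c=1.
price: tmp becomes 0; next (abs((c - 8)) == abs(b)) evaluates to false; next tmp becomes 0; next tmp becomes 1; next final value 2
price_opt: tmp becomes -4; next (abs((c - 8)) == max(b, (-b))) evaluates to false; next tmp becomes 16; next tmp becomes 15; next final value 30
2 vs 30 — the two versions disagree here.
verdict: not equivalent; witness: a=0, b=-4, c=1


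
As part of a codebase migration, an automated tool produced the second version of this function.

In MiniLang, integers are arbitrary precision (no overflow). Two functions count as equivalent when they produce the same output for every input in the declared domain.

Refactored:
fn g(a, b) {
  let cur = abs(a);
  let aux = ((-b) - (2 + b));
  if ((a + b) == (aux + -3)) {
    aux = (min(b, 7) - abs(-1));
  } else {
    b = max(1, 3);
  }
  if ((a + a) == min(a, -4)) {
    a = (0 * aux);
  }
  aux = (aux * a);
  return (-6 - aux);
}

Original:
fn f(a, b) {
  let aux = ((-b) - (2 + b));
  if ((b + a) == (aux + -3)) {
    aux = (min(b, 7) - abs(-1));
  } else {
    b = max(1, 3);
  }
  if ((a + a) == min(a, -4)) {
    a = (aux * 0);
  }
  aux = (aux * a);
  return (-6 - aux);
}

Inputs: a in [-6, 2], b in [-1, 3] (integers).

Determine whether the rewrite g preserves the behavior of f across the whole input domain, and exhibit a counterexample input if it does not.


Reading the diff, among the changes: statement counts differ, plus local variable names differ, plus min/max/abs usage differs.
As a probe, take a=2, b=2: f runs aux := -6 | ((b + a) == (aux + -3)): false | b := 3 | ((a + a) == min(a, -4)): false | aux := -12 | result 6; g runs cur := 2 | aux := -6 | ((a + b) == (aux + -3)): false | b := 3 | ((a + a) == min(a, -4)): false | aux := -12 | result 6; both end at 6.
Across all 45 domain points the two functions coincide.
verdict: equivalent


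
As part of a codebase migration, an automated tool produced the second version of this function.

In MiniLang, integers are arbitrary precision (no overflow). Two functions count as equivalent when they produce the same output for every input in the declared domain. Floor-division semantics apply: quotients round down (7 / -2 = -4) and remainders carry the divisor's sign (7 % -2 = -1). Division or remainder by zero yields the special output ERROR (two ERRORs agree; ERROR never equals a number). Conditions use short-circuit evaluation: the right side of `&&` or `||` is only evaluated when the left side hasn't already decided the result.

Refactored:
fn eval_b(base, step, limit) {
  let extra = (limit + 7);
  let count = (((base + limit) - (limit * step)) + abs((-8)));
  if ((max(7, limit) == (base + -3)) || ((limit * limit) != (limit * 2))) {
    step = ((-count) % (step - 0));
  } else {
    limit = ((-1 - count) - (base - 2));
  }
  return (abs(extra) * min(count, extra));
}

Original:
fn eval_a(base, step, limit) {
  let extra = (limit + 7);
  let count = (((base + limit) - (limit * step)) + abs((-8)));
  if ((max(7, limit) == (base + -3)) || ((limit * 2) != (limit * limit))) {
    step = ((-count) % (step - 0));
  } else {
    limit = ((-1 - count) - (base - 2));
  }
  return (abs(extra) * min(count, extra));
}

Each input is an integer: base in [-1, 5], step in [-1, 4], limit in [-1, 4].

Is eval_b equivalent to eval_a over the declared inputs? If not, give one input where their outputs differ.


Comparing the listings, the differences include: same computation, different form.
Tracing base=5, step=3, limit=4: eval_a: extra = 11; count = 5; ((max(7, limit) == (base + -3)) || ((limit * 2) != (limit * limit))) -> true; step = 1; return 55 | eval_b: extra = 11; count = 5; ((max(7, limit) == (base + -3)) || ((limit * limit) != (limit * 2))) -> true; step = 1; return 55 — matching result 55.
An exhaustive pass over the 252 declared inputs shows identical outputs.
verdict: equivalent


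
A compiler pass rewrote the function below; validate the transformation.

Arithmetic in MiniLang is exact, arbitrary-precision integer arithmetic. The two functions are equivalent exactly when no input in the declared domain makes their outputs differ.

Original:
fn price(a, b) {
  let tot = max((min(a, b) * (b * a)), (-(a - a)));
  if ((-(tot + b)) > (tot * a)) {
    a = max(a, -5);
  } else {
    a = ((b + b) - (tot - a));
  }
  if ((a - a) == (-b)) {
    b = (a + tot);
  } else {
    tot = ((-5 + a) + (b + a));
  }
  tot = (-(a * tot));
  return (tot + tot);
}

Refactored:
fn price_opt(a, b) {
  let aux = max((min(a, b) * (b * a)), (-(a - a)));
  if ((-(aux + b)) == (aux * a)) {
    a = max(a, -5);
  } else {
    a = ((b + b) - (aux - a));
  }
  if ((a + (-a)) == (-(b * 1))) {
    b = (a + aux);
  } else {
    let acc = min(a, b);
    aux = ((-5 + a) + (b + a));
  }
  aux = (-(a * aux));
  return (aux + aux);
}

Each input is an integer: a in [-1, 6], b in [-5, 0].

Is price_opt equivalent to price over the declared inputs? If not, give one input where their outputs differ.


At a=-1, b=-5: price gives -24, price_opt gives -704.
verdict: not equivalent; witness: a=-1, b=-5


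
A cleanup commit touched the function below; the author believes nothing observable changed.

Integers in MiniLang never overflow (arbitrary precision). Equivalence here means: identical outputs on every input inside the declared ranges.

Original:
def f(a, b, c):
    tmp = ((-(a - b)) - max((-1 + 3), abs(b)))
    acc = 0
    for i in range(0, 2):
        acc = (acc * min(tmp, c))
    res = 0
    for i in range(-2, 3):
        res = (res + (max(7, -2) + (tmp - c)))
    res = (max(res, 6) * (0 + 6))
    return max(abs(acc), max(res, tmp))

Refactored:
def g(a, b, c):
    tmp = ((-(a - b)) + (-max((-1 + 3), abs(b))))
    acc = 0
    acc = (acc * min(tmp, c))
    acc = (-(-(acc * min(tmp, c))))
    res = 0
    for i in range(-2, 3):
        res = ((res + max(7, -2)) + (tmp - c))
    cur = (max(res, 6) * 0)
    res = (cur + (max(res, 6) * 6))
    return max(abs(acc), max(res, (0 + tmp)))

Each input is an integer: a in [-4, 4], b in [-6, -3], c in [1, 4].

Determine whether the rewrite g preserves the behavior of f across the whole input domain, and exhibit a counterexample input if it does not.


Changes here: min/max/abs usage differs; also constant usage differs; also statement counts differ; also arithmetic usage differs; also loop structure differs; also local variable names differ; the full 144-point sweep finds no disagreement.
verdict: equivalent


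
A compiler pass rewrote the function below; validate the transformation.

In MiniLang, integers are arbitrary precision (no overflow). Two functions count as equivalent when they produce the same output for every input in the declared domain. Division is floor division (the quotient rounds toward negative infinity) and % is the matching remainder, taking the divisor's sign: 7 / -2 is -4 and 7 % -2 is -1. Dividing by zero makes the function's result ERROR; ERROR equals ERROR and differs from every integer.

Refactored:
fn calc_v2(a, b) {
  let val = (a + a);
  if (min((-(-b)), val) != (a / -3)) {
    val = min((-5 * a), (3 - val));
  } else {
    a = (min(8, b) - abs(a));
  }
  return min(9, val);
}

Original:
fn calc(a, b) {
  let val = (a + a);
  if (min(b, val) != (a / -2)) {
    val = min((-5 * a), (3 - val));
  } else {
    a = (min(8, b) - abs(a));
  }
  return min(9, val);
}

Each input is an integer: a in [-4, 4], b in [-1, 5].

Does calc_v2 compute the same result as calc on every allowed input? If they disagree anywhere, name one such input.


Input a=3, b=-1: -15 from calc versus 6 from calc_v2.
verdict: not equivalent; witness: a=3, b=-1


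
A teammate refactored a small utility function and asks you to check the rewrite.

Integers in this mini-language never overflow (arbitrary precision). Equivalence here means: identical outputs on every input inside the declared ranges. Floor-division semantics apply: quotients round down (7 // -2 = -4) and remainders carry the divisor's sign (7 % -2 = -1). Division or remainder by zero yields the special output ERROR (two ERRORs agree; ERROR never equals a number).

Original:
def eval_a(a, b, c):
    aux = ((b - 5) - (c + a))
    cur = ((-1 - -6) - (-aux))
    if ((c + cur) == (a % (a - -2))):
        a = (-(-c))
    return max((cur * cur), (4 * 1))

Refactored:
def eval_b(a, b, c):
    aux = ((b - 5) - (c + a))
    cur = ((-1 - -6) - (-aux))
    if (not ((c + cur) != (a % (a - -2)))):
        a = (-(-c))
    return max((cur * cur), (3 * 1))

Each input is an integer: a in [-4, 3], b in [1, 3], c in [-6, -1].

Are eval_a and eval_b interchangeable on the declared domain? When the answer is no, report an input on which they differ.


Run the pair on a=1, b=1, c=-1.
eval_a: aux = -4; cur = 1; ((c + cur) == (a % (a - -2))) -> false; return 4
eval_b: aux = -4; cur = 1; (not ((c + cur) != (a % (a - -2)))) -> false; return 3
4 != 3, so the rewrite changes behavior.
verdict: not equivalent; witness: a=1, b=1, c=-1


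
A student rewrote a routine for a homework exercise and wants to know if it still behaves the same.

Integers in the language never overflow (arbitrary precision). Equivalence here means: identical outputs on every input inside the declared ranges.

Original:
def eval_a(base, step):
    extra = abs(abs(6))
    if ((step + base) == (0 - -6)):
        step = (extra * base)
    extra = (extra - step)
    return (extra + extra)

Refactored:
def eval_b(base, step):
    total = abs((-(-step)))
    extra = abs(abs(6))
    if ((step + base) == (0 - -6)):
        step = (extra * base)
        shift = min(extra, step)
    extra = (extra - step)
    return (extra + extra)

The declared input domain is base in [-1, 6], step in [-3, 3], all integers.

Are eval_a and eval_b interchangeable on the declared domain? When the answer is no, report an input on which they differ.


Changes here: statement counts differ; also local variable names differ; also min/max/abs usage differs; the full 56-point sweep finds no disagreement.
verdict: equivalent


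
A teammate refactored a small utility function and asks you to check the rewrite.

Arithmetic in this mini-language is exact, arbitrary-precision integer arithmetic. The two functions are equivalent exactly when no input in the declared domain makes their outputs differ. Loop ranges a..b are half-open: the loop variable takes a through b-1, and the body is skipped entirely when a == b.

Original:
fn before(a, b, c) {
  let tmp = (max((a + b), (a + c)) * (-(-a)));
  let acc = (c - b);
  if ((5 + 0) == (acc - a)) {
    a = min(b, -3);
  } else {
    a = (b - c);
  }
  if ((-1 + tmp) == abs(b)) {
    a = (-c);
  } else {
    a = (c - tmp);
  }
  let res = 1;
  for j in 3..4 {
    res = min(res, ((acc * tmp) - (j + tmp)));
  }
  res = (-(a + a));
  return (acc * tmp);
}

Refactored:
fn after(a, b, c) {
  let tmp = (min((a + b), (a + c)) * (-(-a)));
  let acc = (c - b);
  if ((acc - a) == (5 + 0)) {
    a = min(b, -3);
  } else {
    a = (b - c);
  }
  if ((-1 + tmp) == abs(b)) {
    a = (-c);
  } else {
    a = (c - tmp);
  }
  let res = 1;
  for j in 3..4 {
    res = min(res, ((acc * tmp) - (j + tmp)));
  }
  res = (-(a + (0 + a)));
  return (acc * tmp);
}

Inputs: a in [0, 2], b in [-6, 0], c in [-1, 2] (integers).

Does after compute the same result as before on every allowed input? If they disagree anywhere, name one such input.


Try a=1, b=-6, c=-1.
before: tmp becomes 0; next acc becomes 5; next ((5 + 0) == (acc - a)) evaluates to false; next a becomes -5; next ((-1 + tmp) == abs(b)) evaluates to false; next a becomes -1; next res becomes 1; next at j=3:; next res becomes -3; next res becomes 2; next final value 0
after: tmp becomes -5; next acc becomes 5; next ((acc - a) == (5 + 0)) evaluates to false; next a becomes -5; next ((-1 + tmp) == abs(b)) evaluates to false; next a becomes 4; next res becomes 1; next at j=3:; next res becomes -23; next res becomes -8; next final value -25
0 vs -25 — the two versions disagree here.
verdict: not equivalent; witness: a=1, b=-6, c=-1


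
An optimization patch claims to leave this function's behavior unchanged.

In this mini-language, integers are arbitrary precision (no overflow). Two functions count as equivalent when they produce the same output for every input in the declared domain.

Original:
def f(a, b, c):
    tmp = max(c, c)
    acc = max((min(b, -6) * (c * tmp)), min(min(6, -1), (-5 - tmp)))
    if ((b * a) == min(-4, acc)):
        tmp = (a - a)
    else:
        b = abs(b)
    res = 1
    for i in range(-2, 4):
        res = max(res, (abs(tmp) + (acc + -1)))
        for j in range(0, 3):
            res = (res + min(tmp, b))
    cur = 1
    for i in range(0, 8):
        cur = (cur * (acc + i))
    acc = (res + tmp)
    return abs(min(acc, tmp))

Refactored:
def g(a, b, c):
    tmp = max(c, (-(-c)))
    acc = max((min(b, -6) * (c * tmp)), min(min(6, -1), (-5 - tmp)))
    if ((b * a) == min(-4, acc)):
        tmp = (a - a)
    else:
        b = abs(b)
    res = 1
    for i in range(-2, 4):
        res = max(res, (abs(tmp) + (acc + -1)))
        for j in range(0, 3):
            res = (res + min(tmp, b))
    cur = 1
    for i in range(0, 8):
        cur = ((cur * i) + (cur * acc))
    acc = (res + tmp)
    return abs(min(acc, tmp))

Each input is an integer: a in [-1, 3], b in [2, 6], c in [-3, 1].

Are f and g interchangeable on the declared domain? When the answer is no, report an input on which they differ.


The two versions differ — the changes include arithmetic usage differs.
Tracing a=0, b=2, c=1: f: tmp = 1; acc = -6; ((b * a) == min(-4, acc)) -> false; b = 2; res = 1; [i=-2]; res = 1; [j=0]; res = 2; [j=1]; res = 3; [j=2]; res = 4; [i=-1]; res = 4; [j=0]; res = 5; [j=1]; res = 6; [j=2]; res = 7; [i=0]; res = 7; [j=0]; res = 8; [j=1]; res = 9; [j=2]; res = 10; [i=1]; res = 10; [j=0]; res = 11; [j=1]; res = 12; [j=2]; res = 13; [i=2]; res = 13; [j=0]; res = 14; [j=1]; res = 15; [j=2]; res = 16; [i=3]; res = 16; [j=0]; res = 17; [j=1]; res = 18; [j=2]; res = 19; cur = 1; [i=0]; cur = -6; [i=1]; cur = 30; [i=2]; cur = -120; [i=3]; cur = 360; [i=4]; cur = -720; [i=5]; cur = 720; [i=6]; cur = 0; [i=7]; cur = 0; acc = 20; return 1 | g: tmp = 1; acc = -6; ((b * a) == min(-4, acc)) -> false; b = 2; res = 1; [i=-2]; res = 1; [j=0]; res = 2; [j=1]; res = 3; [j=2]; res = 4; [i=-1]; res = 4; [j=0]; res = 5; [j=1]; res = 6; [j=2]; res = 7; [i=0]; res = 7; [j=0]; res = 8; [j=1]; res = 9; [j=2]; res = 10; [i=1]; res = 10; [j=0]; res = 11; [j=1]; res = 12; [j=2]; res = 13; [i=2]; res = 13; [j=0]; res = 14; [j=1]; res = 15; [j=2]; res = 16; [i=3]; res = 16; [j=0]; res = 17; [j=1]; res = 18; [j=2]; res = 19; cur = 1; [i=0]; cur = -6; [i=1]; cur = 30; [i=2]; cur = -120; [i=3]; cur = 360; [i=4]; cur = -720; [i=5]; cur = 720; [i=6]; cur = 0; [i=7]; cur = 0; acc = 20; return 1 — matching result 1.
Every one of the 125 inputs gives matching results.
verdict: equivalent


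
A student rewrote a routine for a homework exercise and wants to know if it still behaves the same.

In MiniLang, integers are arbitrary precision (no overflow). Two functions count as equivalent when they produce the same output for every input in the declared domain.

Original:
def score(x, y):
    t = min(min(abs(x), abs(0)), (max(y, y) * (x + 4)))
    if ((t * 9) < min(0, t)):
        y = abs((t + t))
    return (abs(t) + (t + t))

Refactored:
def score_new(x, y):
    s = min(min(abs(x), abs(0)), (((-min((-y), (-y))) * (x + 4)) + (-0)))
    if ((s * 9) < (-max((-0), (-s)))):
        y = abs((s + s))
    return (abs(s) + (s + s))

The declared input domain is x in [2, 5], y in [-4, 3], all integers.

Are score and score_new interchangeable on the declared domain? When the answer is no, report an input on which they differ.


The two are interchangeable: local variable names differ; and constant usage differs; and arithmetic usage differs, and every declared input agrees.
As a probe, take x=5, y=-3: score runs t becomes -27; next ((t * 9) < min(0, t)) evaluates to true; next y becomes 54; next final value -27; score_new runs s becomes -27; next ((s * 9) < (-max((-0), (-s)))) evaluates to true; next y becomes 54; next final value -27; both end at -27.
Sweeping the whole domain (32 inputs) finds no disagreement.
verdict: equivalent


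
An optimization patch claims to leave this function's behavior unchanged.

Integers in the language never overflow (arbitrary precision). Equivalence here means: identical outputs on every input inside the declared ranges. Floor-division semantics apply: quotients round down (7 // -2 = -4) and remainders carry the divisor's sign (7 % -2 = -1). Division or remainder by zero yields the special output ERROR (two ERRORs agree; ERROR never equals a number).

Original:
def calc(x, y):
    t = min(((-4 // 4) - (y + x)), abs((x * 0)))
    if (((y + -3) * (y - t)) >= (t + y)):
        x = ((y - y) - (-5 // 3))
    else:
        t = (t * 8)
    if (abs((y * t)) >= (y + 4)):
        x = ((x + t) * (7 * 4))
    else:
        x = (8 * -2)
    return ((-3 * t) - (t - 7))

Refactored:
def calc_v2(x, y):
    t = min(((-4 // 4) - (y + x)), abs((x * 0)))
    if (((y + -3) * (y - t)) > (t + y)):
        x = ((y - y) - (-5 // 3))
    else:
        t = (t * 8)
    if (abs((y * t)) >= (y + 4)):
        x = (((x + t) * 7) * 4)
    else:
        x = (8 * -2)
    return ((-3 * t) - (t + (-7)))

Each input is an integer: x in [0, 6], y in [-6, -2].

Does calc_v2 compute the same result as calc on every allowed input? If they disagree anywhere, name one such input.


At x=4, y=-2: calc gives 19, calc_v2 gives 103.
verdict: not equivalent; witness: x=4, y=-2


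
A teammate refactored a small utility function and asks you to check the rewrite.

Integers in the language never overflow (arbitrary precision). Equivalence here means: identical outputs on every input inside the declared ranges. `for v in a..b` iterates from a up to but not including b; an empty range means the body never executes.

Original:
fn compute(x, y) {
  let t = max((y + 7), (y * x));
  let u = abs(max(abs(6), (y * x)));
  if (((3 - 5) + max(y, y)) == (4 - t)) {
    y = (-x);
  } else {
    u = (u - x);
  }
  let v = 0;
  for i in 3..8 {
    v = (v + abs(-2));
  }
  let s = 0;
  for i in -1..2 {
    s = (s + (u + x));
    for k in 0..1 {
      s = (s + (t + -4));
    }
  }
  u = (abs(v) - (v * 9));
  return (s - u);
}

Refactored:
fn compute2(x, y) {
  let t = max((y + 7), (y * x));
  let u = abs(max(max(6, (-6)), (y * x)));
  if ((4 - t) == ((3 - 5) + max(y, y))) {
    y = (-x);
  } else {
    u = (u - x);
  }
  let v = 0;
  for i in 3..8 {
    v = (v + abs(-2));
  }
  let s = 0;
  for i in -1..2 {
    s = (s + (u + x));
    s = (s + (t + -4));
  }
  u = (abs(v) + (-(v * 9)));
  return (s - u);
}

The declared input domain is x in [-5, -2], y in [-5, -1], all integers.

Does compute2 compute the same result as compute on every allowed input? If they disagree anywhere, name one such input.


The two versions differ — the changes include local variable names differ; also arithmetic usage differs; also loop structure differs; also statement counts differ; also constant usage differs; also min/max/abs usage differs.
Tracing x=-2, y=-4: compute: t := 8 | u := 8 | (((3 - 5) + max(y, y)) == (4 - t)): false | u := 10 | v := 0 | iter i=3: | v := 2 | iter i=4: | v := 4 | iter i=5: | v := 6 | iter i=6: | v := 8 | iter i=7: | v := 10 | s := 0 | iter i=-1: | s := 8 | iter k=0: | s := 12 | iter i=0: | s := 20 | iter k=0: | s := 24 | iter i=1: | s := 32 | iter k=0: | s := 36 | u := -80 | result 116 | compute2: t := 8 | u := 8 | ((4 - t) == ((3 - 5) + max(y, y))): false | u := 10 | v := 0 | iter i=3: | v := 2 | iter i=4: | v := 4 | iter i=5: | v := 6 | iter i=6: | v := 8 | iter i=7: | v := 10 | s := 0 | iter i=-1: | s := 8 | s := 12 | iter i=0: | s := 20 | s := 24 | iter i=1: | s := 32 | s := 36 | u := -80 | result 116 — matching result 116.
Across all 20 domain points the two functions coincide.
verdict: equivalent


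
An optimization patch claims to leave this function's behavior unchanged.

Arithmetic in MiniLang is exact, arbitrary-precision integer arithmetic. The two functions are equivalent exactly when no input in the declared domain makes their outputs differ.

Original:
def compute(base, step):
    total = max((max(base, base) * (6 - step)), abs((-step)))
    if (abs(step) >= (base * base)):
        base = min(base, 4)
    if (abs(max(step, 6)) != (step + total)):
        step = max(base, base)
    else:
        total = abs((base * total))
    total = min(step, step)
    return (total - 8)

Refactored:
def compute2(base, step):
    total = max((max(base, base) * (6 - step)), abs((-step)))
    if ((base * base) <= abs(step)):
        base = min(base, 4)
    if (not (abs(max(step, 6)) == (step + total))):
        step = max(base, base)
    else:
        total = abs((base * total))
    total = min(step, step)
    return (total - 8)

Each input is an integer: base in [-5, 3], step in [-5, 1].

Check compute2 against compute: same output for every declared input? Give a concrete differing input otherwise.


Behavior is preserved: although boolean connective usage differs; comparison usage differs, the outputs never diverge.
Spot check at base=3, step=-3 — compute: total=27, then (abs(step) >= (base * base)) is false, then (abs(max(step, 6)) != (step + total)) is true, then step=3, then total=3, then returns -5. compute2: total=27, then ((base * base) <= abs(step)) is false, then (not (abs(max(step, 6)) == (step + total))) is true, then step=3, then total=3, then returns -5. Both give -5.
Sweeping the whole domain (63 inputs) finds no disagreement.
verdict: equivalent


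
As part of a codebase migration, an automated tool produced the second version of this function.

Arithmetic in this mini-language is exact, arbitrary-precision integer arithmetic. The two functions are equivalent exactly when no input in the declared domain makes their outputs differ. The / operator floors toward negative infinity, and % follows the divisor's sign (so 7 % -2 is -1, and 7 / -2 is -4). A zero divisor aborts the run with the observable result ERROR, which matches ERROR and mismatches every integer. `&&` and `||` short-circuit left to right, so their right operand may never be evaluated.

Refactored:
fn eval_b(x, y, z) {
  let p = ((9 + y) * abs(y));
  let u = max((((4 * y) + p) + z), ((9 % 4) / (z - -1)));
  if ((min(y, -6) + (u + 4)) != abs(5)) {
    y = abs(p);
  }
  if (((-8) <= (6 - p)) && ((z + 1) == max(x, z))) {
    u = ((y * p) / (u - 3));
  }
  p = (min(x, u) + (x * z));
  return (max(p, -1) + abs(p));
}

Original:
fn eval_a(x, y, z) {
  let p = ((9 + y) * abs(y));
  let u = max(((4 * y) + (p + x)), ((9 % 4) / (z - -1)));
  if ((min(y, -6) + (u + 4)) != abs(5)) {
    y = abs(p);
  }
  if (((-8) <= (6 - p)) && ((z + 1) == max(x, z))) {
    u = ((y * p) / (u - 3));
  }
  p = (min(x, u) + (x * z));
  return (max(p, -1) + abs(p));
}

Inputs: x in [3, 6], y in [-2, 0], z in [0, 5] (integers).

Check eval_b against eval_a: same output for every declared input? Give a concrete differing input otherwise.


On input x=3, y=-1, z=2, eval_a returns 8 while eval_b returns 18.
verdict: not equivalent; witness: x=3, y=-1, z=2


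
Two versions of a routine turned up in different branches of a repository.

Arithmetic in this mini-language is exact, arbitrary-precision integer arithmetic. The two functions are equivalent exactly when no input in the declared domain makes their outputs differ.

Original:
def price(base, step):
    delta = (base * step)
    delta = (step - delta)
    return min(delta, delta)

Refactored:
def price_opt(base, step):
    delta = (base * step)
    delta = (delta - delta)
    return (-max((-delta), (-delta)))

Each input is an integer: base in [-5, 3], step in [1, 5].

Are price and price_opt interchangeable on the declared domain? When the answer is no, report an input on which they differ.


These are not equivalent — on base=-5, step=1 the outputs split (6 vs 0).
price: delta := -5 | delta := 6 | result 6
price_opt: delta := -5 | delta := 0 | result 0
verdict: not equivalent; witness: base=-5, step=1


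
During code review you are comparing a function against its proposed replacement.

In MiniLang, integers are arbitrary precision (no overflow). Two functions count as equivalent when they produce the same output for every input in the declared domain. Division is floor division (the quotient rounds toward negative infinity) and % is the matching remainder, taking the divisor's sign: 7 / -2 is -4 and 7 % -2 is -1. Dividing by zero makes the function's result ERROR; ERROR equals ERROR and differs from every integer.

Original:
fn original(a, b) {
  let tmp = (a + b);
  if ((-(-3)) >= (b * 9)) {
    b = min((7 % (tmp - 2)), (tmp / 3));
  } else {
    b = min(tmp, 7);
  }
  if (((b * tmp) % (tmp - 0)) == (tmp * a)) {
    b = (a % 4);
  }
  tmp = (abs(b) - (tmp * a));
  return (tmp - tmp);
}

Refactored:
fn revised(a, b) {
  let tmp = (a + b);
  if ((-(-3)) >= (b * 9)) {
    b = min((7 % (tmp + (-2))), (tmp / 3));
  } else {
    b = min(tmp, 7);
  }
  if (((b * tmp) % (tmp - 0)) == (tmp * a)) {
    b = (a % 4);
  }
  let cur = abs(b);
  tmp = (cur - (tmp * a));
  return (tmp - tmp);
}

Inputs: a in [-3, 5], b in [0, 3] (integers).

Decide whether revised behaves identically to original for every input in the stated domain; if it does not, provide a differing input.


Behavior is preserved: although statement counts differ; and arithmetic usage differs; and local variable names differ, the outputs never diverge.
Spot check at a=5, b=0 — original: tmp := 5 | ((-(-3)) >= (b * 9)): true | b := 1 | (((b * tmp) % (tmp - 0)) == (tmp * a)): false | tmp := -24 | result 0. revised: tmp := 5 | ((-(-3)) >= (b * 9)): true | b := 1 | (((b * tmp) % (tmp - 0)) == (tmp * a)): false | cur := 1 | tmp := -24 | result 0. Both give 0.
Checked all 36 inputs in the declared domain: the outputs agree on every one.
verdict: equivalent


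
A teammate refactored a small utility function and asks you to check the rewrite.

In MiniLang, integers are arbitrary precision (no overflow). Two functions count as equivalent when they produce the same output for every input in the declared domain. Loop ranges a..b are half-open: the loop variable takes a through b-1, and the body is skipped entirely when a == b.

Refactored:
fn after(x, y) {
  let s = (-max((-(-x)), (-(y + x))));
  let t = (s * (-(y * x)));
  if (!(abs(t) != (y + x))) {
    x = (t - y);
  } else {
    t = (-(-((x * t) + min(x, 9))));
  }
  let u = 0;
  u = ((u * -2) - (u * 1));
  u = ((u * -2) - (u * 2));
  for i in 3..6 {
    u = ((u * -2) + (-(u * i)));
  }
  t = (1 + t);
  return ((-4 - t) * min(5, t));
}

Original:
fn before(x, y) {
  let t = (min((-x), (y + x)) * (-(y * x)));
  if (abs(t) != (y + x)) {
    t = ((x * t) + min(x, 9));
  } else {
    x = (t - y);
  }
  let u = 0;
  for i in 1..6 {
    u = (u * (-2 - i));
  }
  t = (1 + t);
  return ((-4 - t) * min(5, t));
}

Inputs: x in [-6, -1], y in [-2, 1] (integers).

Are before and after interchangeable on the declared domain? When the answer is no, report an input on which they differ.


Reading the diff, among the changes: statement counts differ, loop structure differs, constant usage differs, min/max/abs usage differs, boolean connective usage differs, local variable names differ, arithmetic usage differs.
As a probe, take x=-2, y=-2: before runs t := 16 | (abs(t) != (y + x)): true | t := -34 | u := 0 | iter i=1: | u := 0 | iter i=2: | u := 0 | iter i=3: | u := 0 | iter i=4: | u := 0 | iter i=5: | u := 0 | t := -33 | result -957; after runs s := -4 | t := 16 | (!(abs(t) != (y + x))): false | t := -34 | u := 0 | u := 0 | u := 0 | iter i=3: | u := 0 | iter i=4: | u := 0 | iter i=5: | u := 0 | t := -33 | result -957; both end at -957.
Checked all 24 inputs in the declared domain: the outputs agree on every one.
verdict: equivalent


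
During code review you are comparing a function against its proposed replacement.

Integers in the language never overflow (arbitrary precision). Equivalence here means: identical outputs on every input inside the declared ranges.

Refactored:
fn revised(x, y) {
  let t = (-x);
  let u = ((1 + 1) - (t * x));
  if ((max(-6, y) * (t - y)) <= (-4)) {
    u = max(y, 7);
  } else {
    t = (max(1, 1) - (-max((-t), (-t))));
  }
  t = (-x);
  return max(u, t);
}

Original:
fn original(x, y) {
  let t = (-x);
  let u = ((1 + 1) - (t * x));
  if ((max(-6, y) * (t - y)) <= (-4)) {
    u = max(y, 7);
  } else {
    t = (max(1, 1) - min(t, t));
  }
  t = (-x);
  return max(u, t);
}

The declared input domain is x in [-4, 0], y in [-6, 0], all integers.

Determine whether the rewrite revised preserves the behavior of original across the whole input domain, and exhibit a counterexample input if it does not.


The two are interchangeable: min/max/abs usage differs, and every declared input agrees.
Tracing x=-4, y=-5: original: t=4, then u=18, then ((max(-6, y) * (t - y)) <= (-4)) is true, then u=7, then t=4, then returns 7 | revised: t=4, then u=18, then ((max(-6, y) * (t - y)) <= (-4)) is true, then u=7, then t=4, then returns 7 — matching result 7.
Every one of the 35 inputs gives matching results.
verdict: equivalent


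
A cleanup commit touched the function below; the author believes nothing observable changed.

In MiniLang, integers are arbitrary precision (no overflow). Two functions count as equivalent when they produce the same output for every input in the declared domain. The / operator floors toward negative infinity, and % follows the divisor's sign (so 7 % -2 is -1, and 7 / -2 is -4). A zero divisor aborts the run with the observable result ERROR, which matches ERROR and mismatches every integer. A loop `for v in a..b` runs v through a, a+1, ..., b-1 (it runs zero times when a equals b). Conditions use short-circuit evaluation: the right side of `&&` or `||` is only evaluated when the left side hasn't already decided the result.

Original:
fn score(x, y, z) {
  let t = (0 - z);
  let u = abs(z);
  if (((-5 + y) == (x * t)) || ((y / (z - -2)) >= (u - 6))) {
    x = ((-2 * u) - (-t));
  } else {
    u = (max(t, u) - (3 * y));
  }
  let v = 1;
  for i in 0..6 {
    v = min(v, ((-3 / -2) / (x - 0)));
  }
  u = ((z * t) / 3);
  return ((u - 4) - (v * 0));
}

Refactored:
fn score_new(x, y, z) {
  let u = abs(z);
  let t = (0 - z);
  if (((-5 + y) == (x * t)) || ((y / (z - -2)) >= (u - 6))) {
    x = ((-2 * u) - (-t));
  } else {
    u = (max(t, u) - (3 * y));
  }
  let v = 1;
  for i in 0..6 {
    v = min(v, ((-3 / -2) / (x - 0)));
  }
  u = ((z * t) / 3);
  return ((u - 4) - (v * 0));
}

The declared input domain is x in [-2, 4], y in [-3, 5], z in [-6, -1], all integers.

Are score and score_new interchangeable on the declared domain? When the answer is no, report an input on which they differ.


Although same computation, different form, 378/378 inputs agree.
verdict: equivalent
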